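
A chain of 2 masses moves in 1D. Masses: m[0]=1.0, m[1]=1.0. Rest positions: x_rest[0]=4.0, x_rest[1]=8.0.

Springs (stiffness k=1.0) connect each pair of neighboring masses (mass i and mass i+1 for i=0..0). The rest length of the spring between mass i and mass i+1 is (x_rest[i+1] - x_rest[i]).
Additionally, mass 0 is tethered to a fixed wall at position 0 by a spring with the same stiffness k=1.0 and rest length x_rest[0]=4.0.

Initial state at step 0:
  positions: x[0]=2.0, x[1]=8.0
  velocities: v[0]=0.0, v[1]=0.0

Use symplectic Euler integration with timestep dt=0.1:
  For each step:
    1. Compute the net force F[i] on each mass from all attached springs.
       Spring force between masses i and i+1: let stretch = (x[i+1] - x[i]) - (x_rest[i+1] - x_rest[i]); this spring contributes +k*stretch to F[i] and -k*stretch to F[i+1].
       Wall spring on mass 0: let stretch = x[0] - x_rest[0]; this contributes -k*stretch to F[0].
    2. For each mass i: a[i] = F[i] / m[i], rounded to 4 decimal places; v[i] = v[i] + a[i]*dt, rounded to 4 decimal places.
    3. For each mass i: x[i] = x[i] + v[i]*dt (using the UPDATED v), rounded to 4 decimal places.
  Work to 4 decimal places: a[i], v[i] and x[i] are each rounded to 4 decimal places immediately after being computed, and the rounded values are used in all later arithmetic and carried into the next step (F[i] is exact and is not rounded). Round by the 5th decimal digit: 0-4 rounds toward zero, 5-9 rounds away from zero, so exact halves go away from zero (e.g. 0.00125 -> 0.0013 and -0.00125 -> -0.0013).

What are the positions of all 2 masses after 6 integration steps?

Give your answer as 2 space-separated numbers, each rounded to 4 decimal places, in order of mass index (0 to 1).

Step 0: x=[2.0000 8.0000] v=[0.0000 0.0000]
Step 1: x=[2.0400 7.9800] v=[0.4000 -0.2000]
Step 2: x=[2.1190 7.9406] v=[0.7900 -0.3940]
Step 3: x=[2.2350 7.8830] v=[1.1603 -0.5762]
Step 4: x=[2.3852 7.8089] v=[1.5016 -0.7410]
Step 5: x=[2.5658 7.7206] v=[1.8055 -0.8834]
Step 6: x=[2.7722 7.6207] v=[2.0644 -0.9989]

Answer: 2.7722 7.6207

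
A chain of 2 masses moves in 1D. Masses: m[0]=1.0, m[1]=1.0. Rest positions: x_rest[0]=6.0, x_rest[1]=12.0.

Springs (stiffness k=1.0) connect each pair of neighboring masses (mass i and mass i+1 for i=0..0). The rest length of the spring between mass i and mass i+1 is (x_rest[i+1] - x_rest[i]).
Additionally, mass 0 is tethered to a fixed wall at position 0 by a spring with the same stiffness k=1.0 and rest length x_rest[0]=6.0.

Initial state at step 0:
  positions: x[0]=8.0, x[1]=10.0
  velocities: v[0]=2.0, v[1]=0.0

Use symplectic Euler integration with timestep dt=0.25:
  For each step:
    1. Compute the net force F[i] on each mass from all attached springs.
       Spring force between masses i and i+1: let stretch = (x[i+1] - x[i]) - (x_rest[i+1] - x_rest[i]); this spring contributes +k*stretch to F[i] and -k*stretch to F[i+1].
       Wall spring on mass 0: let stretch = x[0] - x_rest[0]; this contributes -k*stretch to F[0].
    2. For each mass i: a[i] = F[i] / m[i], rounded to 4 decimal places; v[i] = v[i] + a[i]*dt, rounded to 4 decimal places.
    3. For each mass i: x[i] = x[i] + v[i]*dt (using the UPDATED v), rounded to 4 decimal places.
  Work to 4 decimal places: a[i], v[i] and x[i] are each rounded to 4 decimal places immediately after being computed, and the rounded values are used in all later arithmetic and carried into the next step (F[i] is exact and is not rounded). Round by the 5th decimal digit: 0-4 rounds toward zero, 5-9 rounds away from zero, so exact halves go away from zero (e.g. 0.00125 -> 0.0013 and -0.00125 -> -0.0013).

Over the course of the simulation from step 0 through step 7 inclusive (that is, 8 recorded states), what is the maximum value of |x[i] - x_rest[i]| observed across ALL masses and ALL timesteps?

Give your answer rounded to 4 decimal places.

Step 0: x=[8.0000 10.0000] v=[2.0000 0.0000]
Step 1: x=[8.1250 10.2500] v=[0.5000 1.0000]
Step 2: x=[7.8750 10.7422] v=[-1.0000 1.9688]
Step 3: x=[7.3120 11.4302] v=[-2.2520 2.7520]
Step 4: x=[6.5494 12.2358] v=[-3.0505 3.2225]
Step 5: x=[5.7328 13.0610] v=[-3.2663 3.3009]
Step 6: x=[5.0159 13.8032] v=[-2.8675 2.9689]
Step 7: x=[4.5347 14.3712] v=[-1.9247 2.2721]
Max displacement = 2.3712

Answer: 2.3712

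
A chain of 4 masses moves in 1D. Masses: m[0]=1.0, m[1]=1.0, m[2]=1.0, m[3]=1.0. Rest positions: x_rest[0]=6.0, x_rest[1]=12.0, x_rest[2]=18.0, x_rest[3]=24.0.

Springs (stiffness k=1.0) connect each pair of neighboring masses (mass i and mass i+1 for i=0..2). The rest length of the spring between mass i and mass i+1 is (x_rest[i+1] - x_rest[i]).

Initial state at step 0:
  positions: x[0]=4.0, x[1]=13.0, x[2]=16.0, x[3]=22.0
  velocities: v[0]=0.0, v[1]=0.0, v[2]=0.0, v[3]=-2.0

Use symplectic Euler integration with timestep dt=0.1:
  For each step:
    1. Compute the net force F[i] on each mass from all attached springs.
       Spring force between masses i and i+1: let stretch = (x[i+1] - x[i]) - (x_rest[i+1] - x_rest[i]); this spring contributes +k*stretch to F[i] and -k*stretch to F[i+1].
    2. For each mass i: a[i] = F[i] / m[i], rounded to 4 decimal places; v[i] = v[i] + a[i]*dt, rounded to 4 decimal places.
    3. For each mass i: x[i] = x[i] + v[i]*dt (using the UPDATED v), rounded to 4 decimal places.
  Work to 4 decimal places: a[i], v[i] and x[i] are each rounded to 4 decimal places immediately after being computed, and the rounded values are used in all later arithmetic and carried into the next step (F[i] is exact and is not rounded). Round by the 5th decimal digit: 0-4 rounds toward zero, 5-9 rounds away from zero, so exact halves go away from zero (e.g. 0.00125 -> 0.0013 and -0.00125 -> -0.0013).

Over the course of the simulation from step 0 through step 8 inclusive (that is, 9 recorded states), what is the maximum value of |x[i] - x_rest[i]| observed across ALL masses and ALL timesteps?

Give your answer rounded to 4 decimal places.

Answer: 3.3854

Derivation:
Step 0: x=[4.0000 13.0000 16.0000 22.0000] v=[0.0000 0.0000 0.0000 -2.0000]
Step 1: x=[4.0300 12.9400 16.0300 21.8000] v=[0.3000 -0.6000 0.3000 -2.0000]
Step 2: x=[4.0891 12.8218 16.0868 21.6023] v=[0.5910 -1.1820 0.5680 -1.9770]
Step 3: x=[4.1755 12.6489 16.1661 21.4094] v=[0.8643 -1.7288 0.7931 -1.9286]
Step 4: x=[4.2867 12.4265 16.2627 21.2241] v=[1.1116 -2.2244 0.9657 -1.8529]
Step 5: x=[4.4193 12.1610 16.3705 21.0492] v=[1.3256 -2.6548 1.0782 -1.7490]
Step 6: x=[4.5693 11.8602 16.4830 20.8875] v=[1.4998 -3.0080 1.1251 -1.6169]
Step 7: x=[4.7322 11.5327 16.5933 20.7418] v=[1.6289 -3.2748 1.1033 -1.4574]
Step 8: x=[4.9031 11.1878 16.6945 20.6146] v=[1.7090 -3.4488 1.0121 -1.2723]
Max displacement = 3.3854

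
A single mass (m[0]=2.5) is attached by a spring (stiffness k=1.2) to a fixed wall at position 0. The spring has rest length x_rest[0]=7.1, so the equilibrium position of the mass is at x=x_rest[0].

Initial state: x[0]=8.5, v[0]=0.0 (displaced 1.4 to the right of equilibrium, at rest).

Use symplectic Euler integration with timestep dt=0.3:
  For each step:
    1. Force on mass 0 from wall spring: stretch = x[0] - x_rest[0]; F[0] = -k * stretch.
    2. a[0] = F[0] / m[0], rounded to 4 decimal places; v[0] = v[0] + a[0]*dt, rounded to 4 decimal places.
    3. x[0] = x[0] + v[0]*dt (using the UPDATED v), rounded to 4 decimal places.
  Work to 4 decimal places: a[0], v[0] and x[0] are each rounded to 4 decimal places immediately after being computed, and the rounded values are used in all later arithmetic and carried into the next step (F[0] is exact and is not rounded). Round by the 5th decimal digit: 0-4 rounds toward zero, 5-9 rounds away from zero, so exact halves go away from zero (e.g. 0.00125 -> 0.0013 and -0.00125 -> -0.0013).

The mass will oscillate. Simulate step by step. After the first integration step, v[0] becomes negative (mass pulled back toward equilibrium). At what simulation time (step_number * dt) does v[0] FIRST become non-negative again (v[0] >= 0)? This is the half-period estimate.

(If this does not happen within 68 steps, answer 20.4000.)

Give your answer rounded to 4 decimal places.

Answer: 4.8000

Derivation:
Step 0: x=[8.5000] v=[0.0000]
Step 1: x=[8.4395] v=[-0.2016]
Step 2: x=[8.3212] v=[-0.3945]
Step 3: x=[8.1501] v=[-0.5704]
Step 4: x=[7.9336] v=[-0.7216]
Step 5: x=[7.6811] v=[-0.8416]
Step 6: x=[7.4035] v=[-0.9253]
Step 7: x=[7.1128] v=[-0.9690]
Step 8: x=[6.8216] v=[-0.9708]
Step 9: x=[6.5424] v=[-0.9307]
Step 10: x=[6.2873] v=[-0.8504]
Step 11: x=[6.0673] v=[-0.7334]
Step 12: x=[5.8919] v=[-0.5847]
Step 13: x=[5.7687] v=[-0.4107]
Step 14: x=[5.7030] v=[-0.2190]
Step 15: x=[5.6977] v=[-0.0178]
Step 16: x=[5.7529] v=[0.1841]
First v>=0 after going negative at step 16, time=4.8000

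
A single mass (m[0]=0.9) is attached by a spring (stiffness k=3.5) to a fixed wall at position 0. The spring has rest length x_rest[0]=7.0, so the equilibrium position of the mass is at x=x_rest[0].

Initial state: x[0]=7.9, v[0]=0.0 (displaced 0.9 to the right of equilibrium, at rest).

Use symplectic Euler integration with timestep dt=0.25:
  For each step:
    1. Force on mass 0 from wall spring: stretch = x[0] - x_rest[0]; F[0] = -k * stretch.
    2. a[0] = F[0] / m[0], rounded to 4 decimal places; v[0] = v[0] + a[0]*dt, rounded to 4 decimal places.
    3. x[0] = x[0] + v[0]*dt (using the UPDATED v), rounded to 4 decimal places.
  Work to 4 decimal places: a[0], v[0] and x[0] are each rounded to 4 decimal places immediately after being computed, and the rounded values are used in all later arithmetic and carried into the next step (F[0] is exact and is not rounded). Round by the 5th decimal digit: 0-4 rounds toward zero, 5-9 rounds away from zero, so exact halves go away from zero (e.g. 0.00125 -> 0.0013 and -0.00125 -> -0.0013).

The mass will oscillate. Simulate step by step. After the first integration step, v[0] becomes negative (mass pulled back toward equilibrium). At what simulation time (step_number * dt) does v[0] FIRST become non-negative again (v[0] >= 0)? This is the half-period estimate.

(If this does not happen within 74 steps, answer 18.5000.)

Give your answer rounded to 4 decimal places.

Answer: 1.7500

Derivation:
Step 0: x=[7.9000] v=[0.0000]
Step 1: x=[7.6813] v=[-0.8750]
Step 2: x=[7.2970] v=[-1.5374]
Step 3: x=[6.8405] v=[-1.8262]
Step 4: x=[6.4227] v=[-1.6711]
Step 5: x=[6.1453] v=[-1.1098]
Step 6: x=[6.0756] v=[-0.2789]
Step 7: x=[6.2306] v=[0.6198]
First v>=0 after going negative at step 7, time=1.7500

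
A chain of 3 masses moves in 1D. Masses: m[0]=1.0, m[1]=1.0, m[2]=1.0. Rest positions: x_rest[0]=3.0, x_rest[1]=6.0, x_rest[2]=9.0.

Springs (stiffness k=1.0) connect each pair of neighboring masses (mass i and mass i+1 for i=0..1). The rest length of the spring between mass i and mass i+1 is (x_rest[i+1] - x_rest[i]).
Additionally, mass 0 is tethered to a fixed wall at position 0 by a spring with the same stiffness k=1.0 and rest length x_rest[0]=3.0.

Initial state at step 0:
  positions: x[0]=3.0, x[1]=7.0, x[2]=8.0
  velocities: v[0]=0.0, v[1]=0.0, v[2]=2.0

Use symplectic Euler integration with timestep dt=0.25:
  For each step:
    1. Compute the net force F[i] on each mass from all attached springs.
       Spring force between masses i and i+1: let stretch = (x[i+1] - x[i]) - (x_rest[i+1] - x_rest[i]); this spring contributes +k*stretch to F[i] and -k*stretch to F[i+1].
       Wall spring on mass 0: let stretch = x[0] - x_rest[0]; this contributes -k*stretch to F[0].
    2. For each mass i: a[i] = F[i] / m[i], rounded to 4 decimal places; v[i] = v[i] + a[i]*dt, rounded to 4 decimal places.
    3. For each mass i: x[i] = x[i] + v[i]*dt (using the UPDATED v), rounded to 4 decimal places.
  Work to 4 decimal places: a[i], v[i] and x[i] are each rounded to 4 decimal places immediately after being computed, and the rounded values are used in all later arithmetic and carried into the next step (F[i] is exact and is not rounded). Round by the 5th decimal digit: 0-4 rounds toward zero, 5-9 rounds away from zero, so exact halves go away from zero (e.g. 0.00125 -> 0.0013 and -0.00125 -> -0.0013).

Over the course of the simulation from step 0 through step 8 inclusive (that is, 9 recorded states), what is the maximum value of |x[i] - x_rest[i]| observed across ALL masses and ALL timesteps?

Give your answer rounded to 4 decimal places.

Step 0: x=[3.0000 7.0000 8.0000] v=[0.0000 0.0000 2.0000]
Step 1: x=[3.0625 6.8125 8.6250] v=[0.2500 -0.7500 2.5000]
Step 2: x=[3.1680 6.5039 9.3242] v=[0.4219 -1.2344 2.7969]
Step 3: x=[3.2840 6.1631 10.0347] v=[0.4639 -1.3633 2.8418]
Step 4: x=[3.3747 5.8843 10.6907] v=[0.3627 -1.1152 2.6239]
Step 5: x=[3.4113 5.7491 11.2338] v=[0.1464 -0.5410 2.1723]
Step 6: x=[3.3808 5.8105 11.6216] v=[-0.1220 0.2457 1.5511]
Step 7: x=[3.2909 6.0833 11.8337] v=[-0.3598 1.0911 0.8483]
Step 8: x=[3.1698 6.5410 11.8739] v=[-0.4844 1.8306 0.1607]
Max displacement = 2.8739

Answer: 2.8739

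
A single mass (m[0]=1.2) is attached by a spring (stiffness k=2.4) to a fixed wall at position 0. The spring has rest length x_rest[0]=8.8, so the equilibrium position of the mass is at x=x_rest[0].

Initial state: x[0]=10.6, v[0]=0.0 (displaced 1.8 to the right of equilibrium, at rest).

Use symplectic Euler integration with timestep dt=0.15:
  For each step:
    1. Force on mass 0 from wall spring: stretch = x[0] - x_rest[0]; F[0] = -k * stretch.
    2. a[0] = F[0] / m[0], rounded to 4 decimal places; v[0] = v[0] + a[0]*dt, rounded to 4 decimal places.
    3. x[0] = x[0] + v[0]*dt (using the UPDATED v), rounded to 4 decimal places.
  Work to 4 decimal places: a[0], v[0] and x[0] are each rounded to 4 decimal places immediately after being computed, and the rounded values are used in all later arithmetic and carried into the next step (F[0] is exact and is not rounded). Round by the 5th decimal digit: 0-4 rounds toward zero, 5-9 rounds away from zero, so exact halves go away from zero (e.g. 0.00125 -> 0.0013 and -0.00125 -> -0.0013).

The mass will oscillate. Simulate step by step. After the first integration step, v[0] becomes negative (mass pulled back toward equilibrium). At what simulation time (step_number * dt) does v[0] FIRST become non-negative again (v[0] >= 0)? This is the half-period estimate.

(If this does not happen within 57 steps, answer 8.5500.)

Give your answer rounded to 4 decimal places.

Step 0: x=[10.6000] v=[0.0000]
Step 1: x=[10.5190] v=[-0.5400]
Step 2: x=[10.3606] v=[-1.0557]
Step 3: x=[10.1320] v=[-1.5239]
Step 4: x=[9.8435] v=[-1.9235]
Step 5: x=[9.5080] v=[-2.2366]
Step 6: x=[9.1407] v=[-2.4490]
Step 7: x=[8.7580] v=[-2.5512]
Step 8: x=[8.3772] v=[-2.5386]
Step 9: x=[8.0154] v=[-2.4118]
Step 10: x=[7.6889] v=[-2.1764]
Step 11: x=[7.4124] v=[-1.8431]
Step 12: x=[7.1984] v=[-1.4268]
Step 13: x=[7.0565] v=[-0.9463]
Step 14: x=[6.9930] v=[-0.4233]
Step 15: x=[7.0108] v=[0.1188]
First v>=0 after going negative at step 15, time=2.2500

Answer: 2.2500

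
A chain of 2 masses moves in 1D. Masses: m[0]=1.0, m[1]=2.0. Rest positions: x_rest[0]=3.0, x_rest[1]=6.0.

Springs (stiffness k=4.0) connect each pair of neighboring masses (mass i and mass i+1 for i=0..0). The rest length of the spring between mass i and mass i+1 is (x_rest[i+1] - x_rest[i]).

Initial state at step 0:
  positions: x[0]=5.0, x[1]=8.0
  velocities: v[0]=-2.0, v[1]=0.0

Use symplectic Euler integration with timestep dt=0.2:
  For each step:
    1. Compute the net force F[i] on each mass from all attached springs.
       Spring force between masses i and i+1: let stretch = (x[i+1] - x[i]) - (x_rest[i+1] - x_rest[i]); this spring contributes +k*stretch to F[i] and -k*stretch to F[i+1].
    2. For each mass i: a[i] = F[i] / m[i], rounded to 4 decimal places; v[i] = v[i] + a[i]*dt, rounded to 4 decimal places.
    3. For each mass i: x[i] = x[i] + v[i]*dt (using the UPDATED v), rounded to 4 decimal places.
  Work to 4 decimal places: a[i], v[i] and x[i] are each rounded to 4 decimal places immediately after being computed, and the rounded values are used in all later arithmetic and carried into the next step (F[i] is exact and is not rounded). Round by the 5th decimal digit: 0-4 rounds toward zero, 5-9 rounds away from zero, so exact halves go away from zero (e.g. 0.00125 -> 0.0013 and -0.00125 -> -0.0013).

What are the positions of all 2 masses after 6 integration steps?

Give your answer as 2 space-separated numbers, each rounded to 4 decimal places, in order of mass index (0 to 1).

Step 0: x=[5.0000 8.0000] v=[-2.0000 0.0000]
Step 1: x=[4.6000 8.0000] v=[-2.0000 0.0000]
Step 2: x=[4.2640 7.9680] v=[-1.6800 -0.1600]
Step 3: x=[4.0406 7.8797] v=[-1.1168 -0.4416]
Step 4: x=[3.9515 7.7243] v=[-0.4455 -0.7772]
Step 5: x=[3.9860 7.5070] v=[0.1727 -1.0863]
Step 6: x=[4.1039 7.2481] v=[0.5895 -1.2947]

Answer: 4.1039 7.2481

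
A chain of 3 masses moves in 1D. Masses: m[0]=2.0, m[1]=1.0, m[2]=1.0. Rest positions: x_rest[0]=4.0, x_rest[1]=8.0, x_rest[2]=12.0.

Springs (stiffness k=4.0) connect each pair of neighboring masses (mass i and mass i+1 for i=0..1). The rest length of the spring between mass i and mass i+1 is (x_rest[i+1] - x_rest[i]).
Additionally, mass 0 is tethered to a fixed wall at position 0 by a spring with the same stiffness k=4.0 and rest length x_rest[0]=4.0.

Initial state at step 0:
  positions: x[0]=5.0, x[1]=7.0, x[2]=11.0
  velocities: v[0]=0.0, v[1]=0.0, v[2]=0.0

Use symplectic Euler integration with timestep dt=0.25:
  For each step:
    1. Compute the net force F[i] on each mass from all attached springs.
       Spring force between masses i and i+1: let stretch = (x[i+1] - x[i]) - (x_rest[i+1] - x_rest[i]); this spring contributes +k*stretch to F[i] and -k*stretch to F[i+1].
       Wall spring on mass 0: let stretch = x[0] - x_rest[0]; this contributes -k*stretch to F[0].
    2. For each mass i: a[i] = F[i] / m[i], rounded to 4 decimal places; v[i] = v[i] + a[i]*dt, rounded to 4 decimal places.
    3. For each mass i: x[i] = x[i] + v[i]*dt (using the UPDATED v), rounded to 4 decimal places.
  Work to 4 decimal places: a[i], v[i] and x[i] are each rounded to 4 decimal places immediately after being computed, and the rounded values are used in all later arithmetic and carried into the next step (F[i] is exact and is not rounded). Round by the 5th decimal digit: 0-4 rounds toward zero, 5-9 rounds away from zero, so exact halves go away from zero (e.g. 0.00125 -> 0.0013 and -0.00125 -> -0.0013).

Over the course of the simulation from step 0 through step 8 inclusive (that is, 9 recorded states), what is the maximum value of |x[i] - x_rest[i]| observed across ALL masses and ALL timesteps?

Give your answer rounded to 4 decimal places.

Answer: 1.2788

Derivation:
Step 0: x=[5.0000 7.0000 11.0000] v=[0.0000 0.0000 0.0000]
Step 1: x=[4.6250 7.5000 11.0000] v=[-1.5000 2.0000 0.0000]
Step 2: x=[4.0313 8.1563 11.1250] v=[-2.3750 2.6250 0.5000]
Step 3: x=[3.4493 8.5235 11.5078] v=[-2.3282 1.4687 1.5313]
Step 4: x=[3.0704 8.3682 12.1446] v=[-1.5158 -0.6212 2.5470]
Step 5: x=[2.9699 7.8326 12.8373] v=[-0.4021 -2.1426 2.7706]
Step 6: x=[3.1060 7.3325 13.2788] v=[0.5443 -2.0006 1.7659]
Step 7: x=[3.3822 7.2623 13.2337] v=[1.1046 -0.2808 -0.1804]
Step 8: x=[3.7206 7.7149 12.6958] v=[1.3536 1.8105 -2.1518]
Max displacement = 1.2788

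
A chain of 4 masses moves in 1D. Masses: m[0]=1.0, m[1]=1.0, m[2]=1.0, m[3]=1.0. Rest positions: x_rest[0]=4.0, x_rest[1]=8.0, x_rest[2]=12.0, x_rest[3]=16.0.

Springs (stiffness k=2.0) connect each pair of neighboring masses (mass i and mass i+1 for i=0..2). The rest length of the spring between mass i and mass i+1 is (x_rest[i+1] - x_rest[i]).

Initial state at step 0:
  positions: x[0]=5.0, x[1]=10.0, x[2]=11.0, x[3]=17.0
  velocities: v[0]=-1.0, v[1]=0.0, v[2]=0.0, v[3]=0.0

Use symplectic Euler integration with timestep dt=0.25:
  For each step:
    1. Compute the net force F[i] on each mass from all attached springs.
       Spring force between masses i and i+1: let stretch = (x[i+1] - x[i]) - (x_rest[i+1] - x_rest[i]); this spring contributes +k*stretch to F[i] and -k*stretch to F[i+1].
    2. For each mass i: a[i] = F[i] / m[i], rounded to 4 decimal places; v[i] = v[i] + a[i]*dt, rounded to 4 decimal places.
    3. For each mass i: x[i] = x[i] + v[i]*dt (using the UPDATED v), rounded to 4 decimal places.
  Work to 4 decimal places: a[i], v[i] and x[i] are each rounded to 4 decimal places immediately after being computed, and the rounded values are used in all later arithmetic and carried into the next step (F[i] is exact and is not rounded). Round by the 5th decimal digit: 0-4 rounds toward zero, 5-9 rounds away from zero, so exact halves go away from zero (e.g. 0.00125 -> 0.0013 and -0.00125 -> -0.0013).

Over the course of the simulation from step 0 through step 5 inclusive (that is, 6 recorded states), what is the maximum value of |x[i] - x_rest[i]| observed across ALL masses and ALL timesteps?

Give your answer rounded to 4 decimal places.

Answer: 2.1602

Derivation:
Step 0: x=[5.0000 10.0000 11.0000 17.0000] v=[-1.0000 0.0000 0.0000 0.0000]
Step 1: x=[4.8750 9.5000 11.6250 16.7500] v=[-0.5000 -2.0000 2.5000 -1.0000]
Step 2: x=[4.8281 8.6875 12.6250 16.3594] v=[-0.1875 -3.2500 4.0000 -1.5625]
Step 3: x=[4.7637 7.8848 13.5996 16.0020] v=[-0.2578 -3.2110 3.8985 -1.4297]
Step 4: x=[4.5894 7.4063 14.1602 15.8443] v=[-0.6973 -1.9142 2.2423 -0.6309]
Step 5: x=[4.2672 7.4199 14.0871 15.9761] v=[-1.2889 0.0543 -0.2926 0.5271]
Max displacement = 2.1602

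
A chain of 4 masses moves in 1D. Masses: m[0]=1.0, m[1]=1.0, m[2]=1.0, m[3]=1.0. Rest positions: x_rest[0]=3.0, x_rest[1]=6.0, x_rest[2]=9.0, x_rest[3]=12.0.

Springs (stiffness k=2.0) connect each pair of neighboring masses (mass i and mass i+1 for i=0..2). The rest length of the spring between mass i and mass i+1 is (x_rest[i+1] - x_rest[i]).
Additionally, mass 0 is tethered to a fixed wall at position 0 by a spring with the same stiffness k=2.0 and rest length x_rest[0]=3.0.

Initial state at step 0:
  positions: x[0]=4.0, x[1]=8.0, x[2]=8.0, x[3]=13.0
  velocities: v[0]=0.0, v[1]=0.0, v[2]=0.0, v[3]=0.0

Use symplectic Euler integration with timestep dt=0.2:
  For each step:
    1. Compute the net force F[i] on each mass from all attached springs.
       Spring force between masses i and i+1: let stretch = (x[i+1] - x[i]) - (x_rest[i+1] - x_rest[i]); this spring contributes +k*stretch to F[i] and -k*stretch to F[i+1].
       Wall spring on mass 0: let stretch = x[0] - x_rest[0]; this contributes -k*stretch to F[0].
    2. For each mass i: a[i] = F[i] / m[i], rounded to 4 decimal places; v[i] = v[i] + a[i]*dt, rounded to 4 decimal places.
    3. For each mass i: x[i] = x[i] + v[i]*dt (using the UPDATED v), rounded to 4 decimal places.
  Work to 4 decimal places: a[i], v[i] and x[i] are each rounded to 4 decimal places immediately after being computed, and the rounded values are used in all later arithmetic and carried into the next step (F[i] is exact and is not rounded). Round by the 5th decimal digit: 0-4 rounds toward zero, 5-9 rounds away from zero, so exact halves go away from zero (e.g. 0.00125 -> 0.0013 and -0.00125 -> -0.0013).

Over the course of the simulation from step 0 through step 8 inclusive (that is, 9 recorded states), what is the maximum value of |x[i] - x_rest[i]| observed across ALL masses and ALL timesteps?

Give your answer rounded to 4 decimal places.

Answer: 2.1701

Derivation:
Step 0: x=[4.0000 8.0000 8.0000 13.0000] v=[0.0000 0.0000 0.0000 0.0000]
Step 1: x=[4.0000 7.6800 8.4000 12.8400] v=[0.0000 -1.6000 2.0000 -0.8000]
Step 2: x=[3.9744 7.1232 9.0976 12.5648] v=[-0.1280 -2.7840 3.4880 -1.3760]
Step 3: x=[3.8828 6.4724 9.9146 12.2522] v=[-0.4582 -3.2538 4.0851 -1.5629]
Step 4: x=[3.6877 5.8898 10.6433 11.9926] v=[-0.9755 -2.9128 3.6433 -1.2979]
Step 5: x=[3.3738 5.5114 11.0996 11.8651] v=[-1.5697 -1.8922 2.2816 -0.6376]
Step 6: x=[2.9610 5.4090 11.1701 11.9163] v=[-2.0642 -0.5120 0.3525 0.2562]
Step 7: x=[2.5071 5.5716 10.8394 12.1478] v=[-2.2694 0.8132 -1.6535 1.1577]
Step 8: x=[2.0978 5.9105 10.1919 12.5147] v=[-2.0464 1.6945 -3.2373 1.8343]
Max displacement = 2.1701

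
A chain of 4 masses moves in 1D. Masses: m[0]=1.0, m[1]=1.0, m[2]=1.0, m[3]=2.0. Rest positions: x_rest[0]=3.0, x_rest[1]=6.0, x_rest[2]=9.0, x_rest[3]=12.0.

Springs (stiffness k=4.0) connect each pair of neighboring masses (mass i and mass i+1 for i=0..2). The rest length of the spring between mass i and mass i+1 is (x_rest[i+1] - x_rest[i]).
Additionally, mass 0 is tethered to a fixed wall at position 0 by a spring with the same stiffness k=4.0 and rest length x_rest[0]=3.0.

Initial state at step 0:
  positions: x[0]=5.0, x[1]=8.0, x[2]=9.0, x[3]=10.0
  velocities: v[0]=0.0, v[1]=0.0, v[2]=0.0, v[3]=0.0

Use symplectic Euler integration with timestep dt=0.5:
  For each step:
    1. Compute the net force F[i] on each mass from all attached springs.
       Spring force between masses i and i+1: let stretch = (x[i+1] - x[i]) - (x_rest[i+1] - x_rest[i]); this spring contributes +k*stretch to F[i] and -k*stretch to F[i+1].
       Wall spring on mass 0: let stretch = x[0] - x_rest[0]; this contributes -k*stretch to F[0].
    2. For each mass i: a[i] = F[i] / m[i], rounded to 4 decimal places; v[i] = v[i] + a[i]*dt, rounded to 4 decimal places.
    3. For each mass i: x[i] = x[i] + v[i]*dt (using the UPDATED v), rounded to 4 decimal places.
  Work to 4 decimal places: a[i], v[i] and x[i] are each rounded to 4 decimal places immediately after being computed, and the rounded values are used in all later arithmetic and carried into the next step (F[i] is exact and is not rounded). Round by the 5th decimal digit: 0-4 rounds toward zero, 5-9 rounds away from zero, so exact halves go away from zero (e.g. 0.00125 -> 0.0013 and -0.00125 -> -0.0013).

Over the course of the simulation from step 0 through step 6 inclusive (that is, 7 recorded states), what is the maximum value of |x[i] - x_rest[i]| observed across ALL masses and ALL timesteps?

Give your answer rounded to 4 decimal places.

Step 0: x=[5.0000 8.0000 9.0000 10.0000] v=[0.0000 0.0000 0.0000 0.0000]
Step 1: x=[3.0000 6.0000 9.0000 11.0000] v=[-4.0000 -4.0000 0.0000 2.0000]
Step 2: x=[1.0000 4.0000 8.0000 12.5000] v=[-4.0000 -4.0000 -2.0000 3.0000]
Step 3: x=[1.0000 3.0000 7.5000 13.2500] v=[0.0000 -2.0000 -1.0000 1.5000]
Step 4: x=[2.0000 4.5000 8.2500 12.6250] v=[2.0000 3.0000 1.5000 -1.2500]
Step 5: x=[3.5000 7.2500 9.6250 11.3125] v=[3.0000 5.5000 2.7500 -2.6250]
Step 6: x=[5.2500 8.6250 10.3125 10.6563] v=[3.5000 2.7500 1.3750 -1.3125]
Max displacement = 3.0000

Answer: 3.0000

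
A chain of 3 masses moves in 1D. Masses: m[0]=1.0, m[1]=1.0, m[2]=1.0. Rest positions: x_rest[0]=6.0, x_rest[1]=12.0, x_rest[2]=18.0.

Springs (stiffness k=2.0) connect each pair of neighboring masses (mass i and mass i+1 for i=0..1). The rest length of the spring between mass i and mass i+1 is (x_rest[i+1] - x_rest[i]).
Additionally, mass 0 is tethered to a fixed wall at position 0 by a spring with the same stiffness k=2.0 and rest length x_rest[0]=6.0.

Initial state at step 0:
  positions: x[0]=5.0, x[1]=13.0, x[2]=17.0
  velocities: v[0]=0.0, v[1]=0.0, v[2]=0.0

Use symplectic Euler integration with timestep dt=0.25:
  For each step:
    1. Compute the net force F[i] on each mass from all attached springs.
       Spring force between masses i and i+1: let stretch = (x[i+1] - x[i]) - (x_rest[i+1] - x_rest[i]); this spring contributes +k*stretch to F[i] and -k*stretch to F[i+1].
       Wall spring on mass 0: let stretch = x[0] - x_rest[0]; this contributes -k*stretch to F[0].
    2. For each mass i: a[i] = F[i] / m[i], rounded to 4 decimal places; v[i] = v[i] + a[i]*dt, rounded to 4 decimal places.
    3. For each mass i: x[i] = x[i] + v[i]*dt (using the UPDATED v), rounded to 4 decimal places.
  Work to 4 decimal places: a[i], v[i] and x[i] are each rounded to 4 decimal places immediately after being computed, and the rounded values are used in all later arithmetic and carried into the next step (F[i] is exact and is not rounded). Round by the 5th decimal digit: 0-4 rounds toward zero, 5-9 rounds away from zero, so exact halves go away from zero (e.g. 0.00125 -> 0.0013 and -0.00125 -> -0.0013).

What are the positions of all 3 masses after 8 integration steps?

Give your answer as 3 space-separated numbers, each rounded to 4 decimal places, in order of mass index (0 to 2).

Step 0: x=[5.0000 13.0000 17.0000] v=[0.0000 0.0000 0.0000]
Step 1: x=[5.3750 12.5000 17.2500] v=[1.5000 -2.0000 1.0000]
Step 2: x=[5.9688 11.7031 17.6563] v=[2.3750 -3.1875 1.6250]
Step 3: x=[6.5333 10.9336 18.0684] v=[2.2578 -3.0781 1.6484]
Step 4: x=[6.8311 10.5059 18.3387] v=[1.1913 -1.7109 1.0810]
Step 5: x=[6.7344 10.5979 18.3799] v=[-0.3869 0.3681 0.1646]
Step 6: x=[6.2788 11.1798 18.1983] v=[-1.8224 2.3274 -0.7264]
Step 7: x=[5.6510 12.0264 17.8894] v=[-2.5113 3.3862 -1.2357]
Step 8: x=[5.1137 12.8089 17.5976] v=[-2.1491 3.1300 -1.1672]

Answer: 5.1137 12.8089 17.5976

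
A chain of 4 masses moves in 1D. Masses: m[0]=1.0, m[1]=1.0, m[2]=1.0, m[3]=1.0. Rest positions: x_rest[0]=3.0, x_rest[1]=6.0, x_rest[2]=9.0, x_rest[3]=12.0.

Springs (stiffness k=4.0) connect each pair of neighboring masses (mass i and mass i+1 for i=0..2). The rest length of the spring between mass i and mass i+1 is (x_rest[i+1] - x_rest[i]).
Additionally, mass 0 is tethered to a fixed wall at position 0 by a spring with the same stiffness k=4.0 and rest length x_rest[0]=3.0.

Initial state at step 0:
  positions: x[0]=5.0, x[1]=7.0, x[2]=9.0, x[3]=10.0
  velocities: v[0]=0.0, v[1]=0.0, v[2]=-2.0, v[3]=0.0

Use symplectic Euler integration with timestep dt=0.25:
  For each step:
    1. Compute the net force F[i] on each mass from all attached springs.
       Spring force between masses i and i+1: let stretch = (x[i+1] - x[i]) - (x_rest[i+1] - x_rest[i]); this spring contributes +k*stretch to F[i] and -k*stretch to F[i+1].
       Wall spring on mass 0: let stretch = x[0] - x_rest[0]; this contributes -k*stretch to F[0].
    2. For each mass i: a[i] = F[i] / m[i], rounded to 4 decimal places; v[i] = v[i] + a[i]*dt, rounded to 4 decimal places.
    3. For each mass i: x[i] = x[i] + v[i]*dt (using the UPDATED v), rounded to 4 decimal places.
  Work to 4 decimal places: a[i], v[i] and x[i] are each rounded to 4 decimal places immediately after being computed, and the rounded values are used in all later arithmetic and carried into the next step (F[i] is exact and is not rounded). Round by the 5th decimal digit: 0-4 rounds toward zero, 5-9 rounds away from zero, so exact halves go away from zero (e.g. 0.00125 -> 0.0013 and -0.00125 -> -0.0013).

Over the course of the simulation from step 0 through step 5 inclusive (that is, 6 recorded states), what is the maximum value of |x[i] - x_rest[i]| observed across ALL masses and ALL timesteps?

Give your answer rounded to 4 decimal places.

Step 0: x=[5.0000 7.0000 9.0000 10.0000] v=[0.0000 0.0000 -2.0000 0.0000]
Step 1: x=[4.2500 7.0000 8.2500 10.5000] v=[-3.0000 0.0000 -3.0000 2.0000]
Step 2: x=[3.1250 6.6250 7.7500 11.1875] v=[-4.5000 -1.5000 -2.0000 2.7500]
Step 3: x=[2.0938 5.6563 7.8281 11.7656] v=[-4.1250 -3.8750 0.3125 2.3125]
Step 4: x=[1.4297 4.3399 8.3477 12.1094] v=[-2.6563 -5.2657 2.0782 1.3750]
Step 5: x=[1.1358 3.2979 8.8057 12.2627] v=[-1.1758 -4.1681 1.8321 0.6133]
Max displacement = 2.7021

Answer: 2.7021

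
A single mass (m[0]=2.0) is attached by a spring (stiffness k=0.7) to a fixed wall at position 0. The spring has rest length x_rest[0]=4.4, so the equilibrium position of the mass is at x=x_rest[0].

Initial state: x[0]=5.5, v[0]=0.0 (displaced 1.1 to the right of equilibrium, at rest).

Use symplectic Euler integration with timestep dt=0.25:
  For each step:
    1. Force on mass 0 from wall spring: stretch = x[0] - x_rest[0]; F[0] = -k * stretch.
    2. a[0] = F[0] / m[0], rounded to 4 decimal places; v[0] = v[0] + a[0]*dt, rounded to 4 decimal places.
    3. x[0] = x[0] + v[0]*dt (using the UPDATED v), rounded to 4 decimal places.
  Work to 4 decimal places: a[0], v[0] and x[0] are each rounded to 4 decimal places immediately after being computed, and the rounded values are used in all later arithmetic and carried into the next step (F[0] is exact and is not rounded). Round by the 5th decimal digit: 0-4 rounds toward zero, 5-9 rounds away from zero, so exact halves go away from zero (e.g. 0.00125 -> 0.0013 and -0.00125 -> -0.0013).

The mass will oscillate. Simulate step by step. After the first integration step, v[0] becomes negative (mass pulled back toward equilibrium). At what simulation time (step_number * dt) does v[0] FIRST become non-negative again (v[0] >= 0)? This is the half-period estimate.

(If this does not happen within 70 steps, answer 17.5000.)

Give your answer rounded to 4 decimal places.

Answer: 5.5000

Derivation:
Step 0: x=[5.5000] v=[0.0000]
Step 1: x=[5.4759] v=[-0.0963]
Step 2: x=[5.4283] v=[-0.1905]
Step 3: x=[5.3582] v=[-0.2805]
Step 4: x=[5.2671] v=[-0.3644]
Step 5: x=[5.1570] v=[-0.4403]
Step 6: x=[5.0304] v=[-0.5066]
Step 7: x=[4.8900] v=[-0.5618]
Step 8: x=[4.7388] v=[-0.6047]
Step 9: x=[4.5802] v=[-0.6344]
Step 10: x=[4.4177] v=[-0.6502]
Step 11: x=[4.2548] v=[-0.6518]
Step 12: x=[4.0950] v=[-0.6391]
Step 13: x=[3.9419] v=[-0.6124]
Step 14: x=[3.7988] v=[-0.5723]
Step 15: x=[3.6689] v=[-0.5197]
Step 16: x=[3.5550] v=[-0.4557]
Step 17: x=[3.4596] v=[-0.3818]
Step 18: x=[3.3847] v=[-0.2995]
Step 19: x=[3.3320] v=[-0.2107]
Step 20: x=[3.3027] v=[-0.1173]
Step 21: x=[3.2974] v=[-0.0213]
Step 22: x=[3.3162] v=[0.0752]
First v>=0 after going negative at step 22, time=5.5000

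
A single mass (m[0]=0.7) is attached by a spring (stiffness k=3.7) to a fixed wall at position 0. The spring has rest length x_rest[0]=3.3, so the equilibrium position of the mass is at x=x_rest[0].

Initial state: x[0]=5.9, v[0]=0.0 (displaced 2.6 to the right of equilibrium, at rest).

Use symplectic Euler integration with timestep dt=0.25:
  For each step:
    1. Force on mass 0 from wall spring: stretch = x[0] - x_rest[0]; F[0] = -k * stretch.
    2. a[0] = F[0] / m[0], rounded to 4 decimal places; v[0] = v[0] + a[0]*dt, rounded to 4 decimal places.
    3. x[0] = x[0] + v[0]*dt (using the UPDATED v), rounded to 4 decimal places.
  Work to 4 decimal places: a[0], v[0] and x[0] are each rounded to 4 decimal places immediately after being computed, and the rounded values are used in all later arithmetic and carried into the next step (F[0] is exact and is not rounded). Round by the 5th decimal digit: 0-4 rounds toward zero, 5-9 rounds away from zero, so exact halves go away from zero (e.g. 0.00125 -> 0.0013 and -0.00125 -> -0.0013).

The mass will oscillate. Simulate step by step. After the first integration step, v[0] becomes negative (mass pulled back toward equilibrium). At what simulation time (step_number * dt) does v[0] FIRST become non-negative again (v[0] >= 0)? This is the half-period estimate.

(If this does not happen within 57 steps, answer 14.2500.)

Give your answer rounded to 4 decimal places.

Step 0: x=[5.9000] v=[0.0000]
Step 1: x=[5.0411] v=[-3.4357]
Step 2: x=[3.6070] v=[-5.7365]
Step 3: x=[2.0715] v=[-6.1422]
Step 4: x=[0.9418] v=[-4.5188]
Step 5: x=[0.5912] v=[-1.4026]
Step 6: x=[1.1354] v=[2.1769]
First v>=0 after going negative at step 6, time=1.5000

Answer: 1.5000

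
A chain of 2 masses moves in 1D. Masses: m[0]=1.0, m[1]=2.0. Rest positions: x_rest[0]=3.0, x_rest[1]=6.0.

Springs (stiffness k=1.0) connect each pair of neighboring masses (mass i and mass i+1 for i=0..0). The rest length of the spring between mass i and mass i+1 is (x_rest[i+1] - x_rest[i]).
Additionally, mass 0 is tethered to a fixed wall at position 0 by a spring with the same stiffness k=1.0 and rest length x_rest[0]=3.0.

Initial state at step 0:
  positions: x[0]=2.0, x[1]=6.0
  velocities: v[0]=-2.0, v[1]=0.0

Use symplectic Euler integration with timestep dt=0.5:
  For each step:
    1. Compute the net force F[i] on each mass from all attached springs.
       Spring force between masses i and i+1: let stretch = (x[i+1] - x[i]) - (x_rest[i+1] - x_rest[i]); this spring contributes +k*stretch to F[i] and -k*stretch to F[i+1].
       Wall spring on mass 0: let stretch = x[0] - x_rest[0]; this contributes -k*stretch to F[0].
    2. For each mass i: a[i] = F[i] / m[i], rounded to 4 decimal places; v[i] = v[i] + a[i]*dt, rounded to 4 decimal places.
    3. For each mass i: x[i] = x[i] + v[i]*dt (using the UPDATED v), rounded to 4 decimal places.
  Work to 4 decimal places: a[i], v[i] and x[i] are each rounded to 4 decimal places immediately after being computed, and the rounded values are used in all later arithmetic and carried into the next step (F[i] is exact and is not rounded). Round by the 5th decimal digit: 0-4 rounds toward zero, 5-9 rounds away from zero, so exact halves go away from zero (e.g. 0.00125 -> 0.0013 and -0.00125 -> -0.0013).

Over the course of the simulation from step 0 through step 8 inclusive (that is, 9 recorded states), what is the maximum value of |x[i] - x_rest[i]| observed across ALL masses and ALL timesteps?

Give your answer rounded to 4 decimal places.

Answer: 1.5000

Derivation:
Step 0: x=[2.0000 6.0000] v=[-2.0000 0.0000]
Step 1: x=[1.5000 5.8750] v=[-1.0000 -0.2500]
Step 2: x=[1.7188 5.5781] v=[0.4375 -0.5938]
Step 3: x=[2.4727 5.1738] v=[1.5078 -0.8087]
Step 4: x=[3.2837 4.8068] v=[1.6220 -0.7340]
Step 5: x=[3.6546 4.6244] v=[0.7417 -0.3648]
Step 6: x=[3.3543 4.6958] v=[-0.6007 0.1428]
Step 7: x=[2.5508 4.9746] v=[-1.6071 0.5575]
Step 8: x=[1.7155 5.3254] v=[-1.6706 0.7016]
Max displacement = 1.5000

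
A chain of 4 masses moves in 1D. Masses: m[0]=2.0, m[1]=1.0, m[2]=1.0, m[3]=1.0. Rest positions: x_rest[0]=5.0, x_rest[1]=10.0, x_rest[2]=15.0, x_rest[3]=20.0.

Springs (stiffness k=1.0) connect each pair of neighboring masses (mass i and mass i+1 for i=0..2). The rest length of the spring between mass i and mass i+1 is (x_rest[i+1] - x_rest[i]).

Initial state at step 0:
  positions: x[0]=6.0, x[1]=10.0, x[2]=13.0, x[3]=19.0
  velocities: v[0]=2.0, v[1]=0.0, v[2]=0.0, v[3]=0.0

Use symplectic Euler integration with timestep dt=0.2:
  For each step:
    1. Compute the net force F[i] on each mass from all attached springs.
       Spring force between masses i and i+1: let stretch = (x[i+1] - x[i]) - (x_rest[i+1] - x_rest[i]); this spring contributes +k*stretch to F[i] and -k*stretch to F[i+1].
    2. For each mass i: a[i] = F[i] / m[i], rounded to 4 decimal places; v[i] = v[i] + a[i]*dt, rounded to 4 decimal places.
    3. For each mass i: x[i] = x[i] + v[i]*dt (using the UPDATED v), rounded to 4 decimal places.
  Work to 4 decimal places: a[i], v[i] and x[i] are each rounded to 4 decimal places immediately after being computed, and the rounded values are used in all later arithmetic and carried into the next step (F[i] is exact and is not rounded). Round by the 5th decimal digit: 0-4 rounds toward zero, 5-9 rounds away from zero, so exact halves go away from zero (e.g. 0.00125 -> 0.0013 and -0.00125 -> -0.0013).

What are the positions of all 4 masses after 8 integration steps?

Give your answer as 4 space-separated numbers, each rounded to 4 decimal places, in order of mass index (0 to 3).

Step 0: x=[6.0000 10.0000 13.0000 19.0000] v=[2.0000 0.0000 0.0000 0.0000]
Step 1: x=[6.3800 9.9600 13.1200 18.9600] v=[1.9000 -0.2000 0.6000 -0.2000]
Step 2: x=[6.7316 9.9032 13.3472 18.8864] v=[1.7580 -0.2840 1.1360 -0.3680]
Step 3: x=[7.0466 9.8573 13.6582 18.7912] v=[1.5752 -0.2295 1.5550 -0.4758]
Step 4: x=[7.3179 9.8510 14.0225 18.6907] v=[1.3563 -0.0315 1.8214 -0.5024]
Step 5: x=[7.5398 9.9102 14.4066 18.6035] v=[1.1096 0.2962 1.9207 -0.4360]
Step 6: x=[7.7091 10.0545 14.7788 18.5484] v=[0.8466 0.7214 1.8608 -0.2754]
Step 7: x=[7.8253 10.2939 15.1128 18.5425] v=[0.5811 1.1972 1.6699 -0.0293]
Step 8: x=[7.8909 10.6274 15.3912 18.5995] v=[0.3280 1.6673 1.3921 0.2848]

Answer: 7.8909 10.6274 15.3912 18.5995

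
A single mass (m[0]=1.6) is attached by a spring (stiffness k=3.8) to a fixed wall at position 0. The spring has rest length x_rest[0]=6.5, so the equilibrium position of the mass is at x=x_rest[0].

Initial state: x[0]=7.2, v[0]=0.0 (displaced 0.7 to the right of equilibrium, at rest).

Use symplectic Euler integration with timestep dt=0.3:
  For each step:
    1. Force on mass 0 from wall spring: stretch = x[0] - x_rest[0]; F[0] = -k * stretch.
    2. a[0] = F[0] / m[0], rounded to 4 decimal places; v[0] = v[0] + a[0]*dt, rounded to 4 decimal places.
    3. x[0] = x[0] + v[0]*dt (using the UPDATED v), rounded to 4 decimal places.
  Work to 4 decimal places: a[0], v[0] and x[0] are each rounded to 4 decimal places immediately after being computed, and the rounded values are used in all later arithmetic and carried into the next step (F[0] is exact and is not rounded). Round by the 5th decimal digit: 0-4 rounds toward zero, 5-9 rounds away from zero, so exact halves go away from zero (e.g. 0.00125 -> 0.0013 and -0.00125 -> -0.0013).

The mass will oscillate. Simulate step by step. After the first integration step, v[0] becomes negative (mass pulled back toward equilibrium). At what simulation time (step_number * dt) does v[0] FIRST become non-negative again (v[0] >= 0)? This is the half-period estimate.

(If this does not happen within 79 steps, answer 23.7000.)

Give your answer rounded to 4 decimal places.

Step 0: x=[7.2000] v=[0.0000]
Step 1: x=[7.0504] v=[-0.4988]
Step 2: x=[6.7831] v=[-0.8910]
Step 3: x=[6.4553] v=[-1.0927]
Step 4: x=[6.1371] v=[-1.0608]
Step 5: x=[5.8964] v=[-0.8022]
Step 6: x=[5.7848] v=[-0.3721]
Step 7: x=[5.8261] v=[0.1375]
First v>=0 after going negative at step 7, time=2.1000

Answer: 2.1000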